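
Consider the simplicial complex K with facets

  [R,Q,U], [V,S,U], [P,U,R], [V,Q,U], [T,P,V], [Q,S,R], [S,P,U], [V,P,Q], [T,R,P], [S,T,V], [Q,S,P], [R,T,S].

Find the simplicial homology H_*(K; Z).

H_0 = Z,  H_1 = Z/2,  H_2 = 0.

Take the total order P < Q < R < S < T < U < V on the vertex set. Then K (dimension 2) consists of the simplices:

  0-simplices (7): P, Q, R, S, T, U, V
  1-simplices (18): PQ, PR, PS, PT, PU, PV, QR, QS, QU, QV, RS, RT, RU, ST, SU, SV, TV, UV
  2-simplices (12): PQS, PQV, PRT, PRU, PSU, PTV, QRS, QRU, QUV, RST, STV, SUV

giving chain groups C_0 ≅ Z^7, C_1 ≅ Z^18, C_2 ≅ Z^12.

∂_1: C_1 → C_0 sends each edge [p,q] (with p < q) to q − p. For instance
  ∂PT = T − P.
As a 7×18 matrix over Z this has rank 6, with invariant factors (1,1,1,1,1,1).

∂_2: C_2 → C_1 acts by ∂[p,q,r] = [q,r] − [p,r] + [p,q]. For instance
  ∂QRS = RS − QS + QR,
  ∂QRU = RU − QU + QR.
This gives a 18×12 integer matrix of rank 12; reducing to Smith normal form yields diagonal entries (1,1,1,1,1,1,1,1,1,1,1,2).

Reading off H_k = ker ∂_k / im ∂_{k+1}:

  H_0: rank C_0 − rank ∂_1 = 7 − 6 = 1, and the invariant factors of ∂_1 are all 1, so H_0 ≅ Z.
  H_1: rank ker ∂_1 − rank ∂_2 = (18 − 6) − 12 = 0, and ∂_2 has invariant factor 2 > 1, so H_1 ≅ Z/2.
  H_2: rank ker ∂_2 − rank ∂_3 = (12 − 12) − 0 = 0, and there is no ∂_3, so H_2 ≅ 0.

As a check, the Euler characteristic is 7 − 18 + 12 = 1, which agrees with 1 − 0 + 0 = 1.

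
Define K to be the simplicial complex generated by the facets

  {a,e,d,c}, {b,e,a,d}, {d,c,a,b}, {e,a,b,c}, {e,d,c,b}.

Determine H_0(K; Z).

H_0 ≅ Z.

Take the total order a < b < c < d < e on the vertex set. Then K (dimension 3) consists of the simplices:

  0-simplices (5): a, b, c, d, e
  1-simplices (10): ab, ac, ad, ae, bc, bd, be, cd, ce, de
  2-simplices (10): abc, abd, abe, acd, ace, ade, bcd, bce, bde, cde
  3-simplices (5): abcd, abce, abde, acde, bcde

giving chain groups C_0 ≅ Z^5, C_1 ≅ Z^10, C_2 ≅ Z^10, C_3 ≅ Z^5.

Boundary ∂_1: C_1 → C_0 maps an edge to its endpoints' difference, ∂[p,q] = q − p. For instance
  ∂ce = e − c.
This gives a 5×10 integer matrix of rank 4; reducing to Smith normal form yields diagonal entries (1,1,1,1).

∂_2: C_2 → C_1 maps a triangle to the signed sum of its edges. For instance
  ∂acd = cd − ad + ac,
  ∂bde = de − be + bd.
As a 10×10 matrix over Z this has rank 6, with invariant factors (1,1,1,1,1,1).

The boundary map ∂_3: C_3 → C_2 sends each 3-simplex σ to the alternating sum Σ_i (−1)^i (σ with its i-th vertex removed). For instance
  ∂acde = cde − ade + ace − acd,
  ∂abcd = bcd − acd + abd − abc.
This gives a 10×5 integer matrix of rank 4; reducing to Smith normal form yields diagonal entries (1,1,1,1).

Now H_k = ker ∂_k / im ∂_{k+1}, so:

  H_0: rank C_0 − rank ∂_1 = 5 − 4 = 1, and the invariant factors of ∂_1 are all 1, so H_0 = Z.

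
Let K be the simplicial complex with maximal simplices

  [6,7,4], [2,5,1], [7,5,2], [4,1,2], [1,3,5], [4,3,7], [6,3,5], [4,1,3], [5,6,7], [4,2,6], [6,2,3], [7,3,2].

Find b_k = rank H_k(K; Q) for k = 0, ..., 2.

Fix the vertex order 1 < 2 < 3 < 4 < 5 < 6 < 7 and write every simplex with vertices in increasing order. Then dim K = 2 and the simplices of K are:

  0-simplices (7): [1], [2], [3], [4], [5], [6], [7]
  1-simplices (18): [1,2], [1,3], [1,4], [1,5], [2,3], [2,4], [2,5], [2,6], [2,7], [3,4], [3,5], [3,6], [3,7], [4,6], [4,7], [5,6], [5,7], [6,7]
  2-simplices (12): [1,2,4], [1,2,5], [1,3,4], [1,3,5], [2,3,6], [2,3,7], [2,4,6], [2,5,7], [3,4,7], [3,5,6], [4,6,7], [5,6,7]

Hence C_0 ≅ Z^7, C_1 ≅ Z^18, C_2 ≅ Z^12.

Boundary ∂_1: C_1 → C_0 maps an edge to its endpoints' difference, ∂[p,q] = q − p. For instance
  ∂[1,3] = [3] − [1].
The 7×18 boundary matrix has rank 6 and Smith normal form diag(1,1,1,1,1,1).

Boundary ∂_2: C_2 → C_1 maps a triangle to the signed sum of its edges. For instance
  ∂[2,5,7] = [5,7] − [2,7] + [2,5],
  ∂[3,5,6] = [5,6] − [3,6] + [3,5].
The 18×12 boundary matrix has rank 12 and Smith normal form diag(1,1,1,1,1,1,1,1,1,1,1,2).

Reading off H_k = ker ∂_k / im ∂_{k+1}:

  H_0: rank C_0 − rank ∂_1 = 7 − 6 = 1, and the invariant factors of ∂_1 are all 1, so H_0 = Z.
  H_1: rank ker ∂_1 − rank ∂_2 = (18 − 6) − 12 = 0, and ∂_2 has invariant factor 2 > 1, so H_1 = Z/2Z.
  H_2: rank ker ∂_2 − rank ∂_3 = (12 − 12) − 0 = 0, and there is no ∂_3, so H_2 = 0.

As a check, the Euler characteristic is 7 − 18 + 12 = 1, which agrees with 1 − 0 + 0 = 1.
(K is a triangulation of the real projective plane RP^2.)

Hence the Betti numbers are b_0 = 1, b_1 = 0, b_2 = 0.

b_0 = 1, b_1 = 0, b_2 = 0.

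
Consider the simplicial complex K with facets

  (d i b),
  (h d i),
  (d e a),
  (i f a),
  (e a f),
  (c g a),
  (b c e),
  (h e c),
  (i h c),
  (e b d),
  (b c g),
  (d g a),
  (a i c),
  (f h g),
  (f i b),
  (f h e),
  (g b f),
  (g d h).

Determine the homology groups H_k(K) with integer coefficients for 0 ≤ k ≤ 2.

We work with the vertex ordering a < b < c < d < e < f < g < h < i. The simplices of K, each written with vertices in increasing order, are:

  0-simplices (9): a, b, c, d, e, f, g, h, i
  1-simplices (27): ac, ad, ae, af, ag, ai, bc, bd, be, bf, bg, bi, ce, cg, ch, ci, de, dg, dh, di, ef, eh, fg, fh, fi, gh, hi
  2-simplices (18): acg, aci, ade, adg, aef, afi, bce, bcg, bde, bdi, bfg, bfi, ceh, chi, dgh, dhi, efh, fgh

giving chain groups C_0 ≅ Z^9, C_1 ≅ Z^27, C_2 ≅ Z^18.

The boundary map ∂_1: C_1 → C_0 is given by ∂[p,q] = [q] − [p].
The 9×27 boundary matrix has rank 8 and Smith normal form diag(1,1,1,1,1,1,1,1).

The boundary map ∂_2: C_2 → C_1 maps a triangle to the signed sum of its edges. For instance
  ∂ade = de − ae + ad,
  ∂bfg = fg − bg + bf.
This gives a 27×18 integer matrix of rank 17; reducing to Smith normal form yields diagonal entries (1,1,1,1,1,1,1,1,1,1,1,1,1,1,1,1,1).

Reading off H_k = ker ∂_k / im ∂_{k+1}:

  H_0: rank C_0 − rank ∂_1 = 9 − 8 = 1, and the invariant factors of ∂_1 are all 1, so H_0 = Z.
  H_1: rank ker ∂_1 − rank ∂_2 = (27 − 8) − 17 = 2, and the invariant factors of ∂_2 are all 1, so H_1 = Z^2.
  H_2: rank ker ∂_2 − rank ∂_3 = (18 − 17) − 0 = 1, and there is no ∂_3, so H_2 = Z.

As a check, the Euler characteristic is 9 − 27 + 18 = 0, which agrees with 1 − 2 + 1 = 0.

H_0 ≅ Z,  H_1 ≅ Z^2,  H_2 ≅ Z.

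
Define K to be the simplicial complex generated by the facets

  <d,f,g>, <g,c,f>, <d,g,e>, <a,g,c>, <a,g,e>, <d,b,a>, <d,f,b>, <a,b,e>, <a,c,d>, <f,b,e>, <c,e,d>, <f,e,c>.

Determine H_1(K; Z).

Fix the vertex order a < b < c < d < e < f < g and write every simplex with vertices in increasing order. Then dim K = 2 and the simplices of K are:

  0-simplices (7): a, b, c, d, e, f, g
  1-simplices (18): ab, ac, ad, ae, ag, bd, be, bf, cd, ce, cf, cg, de, df, dg, ef, eg, fg
  2-simplices (12): abd, abe, acd, acg, aeg, bdf, bef, cde, cef, cfg, deg, dfg

so the chain groups are C_0 ≅ Z^7, C_1 ≅ Z^18, C_2 ≅ Z^12.

Boundary ∂_1: C_1 → C_0 sends each edge [p,q] (with p < q) to q − p. For instance
  ∂cd = d − c.
The resulting 7×18 matrix has rank 6, and its Smith normal form has invariant factors (1,1,1,1,1,1).

The boundary map ∂_2: C_2 → C_1 maps a triangle to the signed sum of its edges. For instance
  ∂acg = cg − ag + ac,
  ∂cde = de − ce + cd.
The 18×12 boundary matrix has rank 12 and Smith normal form diag(1,1,1,1,1,1,1,1,1,1,1,2).

Reading off H_k = ker ∂_k / im ∂_{k+1}:

  H_1: rank ker ∂_1 − rank ∂_2 = (18 − 6) − 12 = 0, and ∂_2 has invariant factor 2 > 1, so H_1 ≅ Z/2Z.

H_1 = Z/2Z.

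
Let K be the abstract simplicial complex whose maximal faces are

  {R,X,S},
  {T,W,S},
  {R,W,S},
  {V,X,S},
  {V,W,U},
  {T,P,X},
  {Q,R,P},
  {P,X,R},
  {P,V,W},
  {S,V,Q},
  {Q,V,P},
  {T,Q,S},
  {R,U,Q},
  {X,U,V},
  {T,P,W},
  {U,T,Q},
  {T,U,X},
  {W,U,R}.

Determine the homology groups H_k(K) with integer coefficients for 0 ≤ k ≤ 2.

Take the total order P < Q < R < S < T < U < V < W < X on the vertex set. Then K (dimension 2) consists of the simplices:

  0-simplices (9): P, Q, R, S, T, U, V, W, X
  1-simplices (27): PQ, PR, PT, PV, PW, PX, QR, QS, QT, QU, QV, RS, RU, RW, RX, ST, SV, SW, SX, TU, TW, TX, UV, UW, UX, VW, VX
  2-simplices (18): PQR, PQV, PRX, PTW, PTX, PVW, QRU, QST, QSV, QTU, RSW, RSX, RUW, STW, SVX, TUX, UVW, UVX

giving chain groups C_0 ≅ Z^9, C_1 ≅ Z^27, C_2 ≅ Z^18.

∂_1: C_1 → C_0 is given by ∂[p,q] = [q] − [p]. For instance
  ∂PV = V − P.
This gives a 9×27 integer matrix of rank 8; reducing to Smith normal form yields diagonal entries (1,1,1,1,1,1,1,1).

Boundary ∂_2: C_2 → C_1 acts by ∂[p,q,r] = [q,r] − [p,r] + [p,q]. For instance
  ∂PQR = QR − PR + PQ,
  ∂RUW = UW − RW + RU.
This gives a 27×18 integer matrix of rank 17; reducing to Smith normal form yields diagonal entries (1,1,1,1,1,1,1,1,1,1,1,1,1,1,1,1,1).

From H_k ≅ ker(∂_k) / im(∂_{k+1}) we obtain:

  H_0: rank C_0 − rank ∂_1 = 9 − 8 = 1, and the invariant factors of ∂_1 are all 1, so H_0 ≅ Z.
  H_1: rank ker ∂_1 − rank ∂_2 = (27 − 8) − 17 = 2, and the invariant factors of ∂_2 are all 1, so H_1 ≅ Z^2.
  H_2: rank ker ∂_2 − rank ∂_3 = (18 − 17) − 0 = 1, and there is no ∂_3, so H_2 ≅ Z.

H_0 ≅ Z,  H_1 ≅ Z^2,  H_2 ≅ Z.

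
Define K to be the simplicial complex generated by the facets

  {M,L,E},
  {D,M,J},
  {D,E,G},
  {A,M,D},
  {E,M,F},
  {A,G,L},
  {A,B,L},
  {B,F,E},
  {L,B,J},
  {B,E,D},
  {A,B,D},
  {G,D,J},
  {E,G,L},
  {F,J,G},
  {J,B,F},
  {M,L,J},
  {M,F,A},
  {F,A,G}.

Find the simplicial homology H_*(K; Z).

H_0 = Z,  H_1 = Z^2,  H_2 = Z.

Fix the vertex order A < B < D < E < F < G < J < L < M and write every simplex with vertices in increasing order. Then dim K = 2 and the simplices of K are:

  0-simplices (9): A, B, D, E, F, G, J, L, M
  1-simplices (27): AB, AD, AF, AG, AL, AM, BD, BE, BF, BJ, BL, DE, DG, DJ, DM, EF, EG, EL, EM, FG, FJ, FM, GJ, GL, JL, JM, LM
  2-simplices (18): ABD, ABL, ADM, AFG, AFM, AGL, BDE, BEF, BFJ, BJL, DEG, DGJ, DJM, EFM, EGL, ELM, FGJ, JLM

Hence C_0 ≅ Z^9, C_1 ≅ Z^27, C_2 ≅ Z^18.

Boundary ∂_1: C_1 → C_0 is given by ∂[p,q] = [q] − [p]. For instance
  ∂JL = L − J.
The 9×27 boundary matrix has rank 8 and Smith normal form diag(1,1,1,1,1,1,1,1).

The boundary map ∂_2: C_2 → C_1 maps a triangle to the signed sum of its edges. For instance
  ∂BEF = EF − BF + BE,
  ∂BDE = DE − BE + BD.
The resulting 27×18 matrix has rank 17, and its Smith normal form has invariant factors (1,1,1,1,1,1,1,1,1,1,1,1,1,1,1,1,1).

Reading off H_k = ker ∂_k / im ∂_{k+1}:

  H_0: rank C_0 − rank ∂_1 = 9 − 8 = 1, and the invariant factors of ∂_1 are all 1, so H_0 ≅ Z.
  H_1: rank ker ∂_1 − rank ∂_2 = (27 − 8) − 17 = 2, and the invariant factors of ∂_2 are all 1, so H_1 ≅ Z^2.
  H_2: rank ker ∂_2 − rank ∂_3 = (18 − 17) − 0 = 1, and there is no ∂_3, so H_2 ≅ Z.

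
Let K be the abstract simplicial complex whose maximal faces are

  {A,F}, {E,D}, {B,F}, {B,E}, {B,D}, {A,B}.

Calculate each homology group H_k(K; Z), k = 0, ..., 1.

H_0 ≅ Z,  H_1 ≅ Z^2.

Fix the vertex order A < B < D < E < F and write every simplex with vertices in increasing order. Then dim K = 1 and the simplices of K are:

  0-simplices (5): A, B, D, E, F
  1-simplices (6): AB, AF, BD, BE, BF, DE

Hence C_0 ≅ Z^5, C_1 ≅ Z^6.

∂_1: C_1 → C_0 sends each edge [p,q] (with p < q) to q − p. For instance
  ∂DE = E − D.
The 5×6 boundary matrix has rank 4 and Smith normal form diag(1,1,1,1).

From H_k ≅ ker(∂_k) / im(∂_{k+1}) we obtain:

  H_0: rank C_0 − rank ∂_1 = 5 − 4 = 1, and the invariant factors of ∂_1 are all 1, so H_0 = Z.
  H_1: rank ker ∂_1 − rank ∂_2 = (6 − 4) − 0 = 2, and there is no ∂_2, so H_1 = Z^2.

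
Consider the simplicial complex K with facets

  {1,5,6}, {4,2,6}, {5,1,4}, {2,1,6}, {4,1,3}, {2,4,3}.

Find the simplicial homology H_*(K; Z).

H_0 ≅ Z,  H_1 ≅ Z,  H_2 = 0.

Fix the vertex order 1 < 2 < 3 < 4 < 5 < 6 and write every simplex with vertices in increasing order. Then dim K = 2 and the simplices of K are:

  0-simplices (6): [1], [2], [3], [4], [5], [6]
  1-simplices (12): [1,2], [1,3], [1,4], [1,5], [1,6], [2,3], [2,4], [2,6], [3,4], [4,5], [4,6], [5,6]
  2-simplices (6): [1,2,6], [1,3,4], [1,4,5], [1,5,6], [2,3,4], [2,4,6]

giving chain groups C_0 ≅ Z^6, C_1 ≅ Z^12, C_2 ≅ Z^6.

∂_1: C_1 → C_0 is given by ∂[p,q] = [q] − [p]. For instance
  ∂[5,6] = [6] − [5].
The 6×12 boundary matrix has rank 5 and Smith normal form diag(1,1,1,1,1).

Boundary ∂_2: C_2 → C_1 acts by ∂[p,q,r] = [q,r] − [p,r] + [p,q]. For instance
  ∂[1,3,4] = [3,4] − [1,4] + [1,3],
  ∂[1,5,6] = [5,6] − [1,6] + [1,5].
As a 12×6 matrix over Z this has rank 6, with invariant factors (1,1,1,1,1,1).

From H_k ≅ ker(∂_k) / im(∂_{k+1}) we obtain:

  H_0: rank C_0 − rank ∂_1 = 6 − 5 = 1, and the invariant factors of ∂_1 are all 1, so H_0 = Z.
  H_1: rank ker ∂_1 − rank ∂_2 = (12 − 5) − 6 = 1, and the invariant factors of ∂_2 are all 1, so H_1 = Z.
  H_2: rank ker ∂_2 − rank ∂_3 = (6 − 6) − 0 = 0, and there is no ∂_3, so H_2 = 0.

As a check, the Euler characteristic is 6 − 12 + 6 = 0, which agrees with 1 − 1 + 0 = 0.
(K is a triangulation of the cylinder S^1 x I.)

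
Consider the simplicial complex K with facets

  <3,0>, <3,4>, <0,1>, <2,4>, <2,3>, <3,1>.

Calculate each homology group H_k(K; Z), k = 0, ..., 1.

K has 5 vertices, 6 edges.
rank ∂_0 = 0, rank ∂_1 = 4 ⇒ b_0 = 5 − 0 − 4 = 1; all invariant factors of ∂_1 are 1 so no torsion. So H_0 = Z.
rank ∂_1 = 4, rank ∂_2 = 0 ⇒ b_1 = 6 − 4 − 0 = 2. So H_1 = Z^2.

H_0 = Z,  H_1 = Z^2.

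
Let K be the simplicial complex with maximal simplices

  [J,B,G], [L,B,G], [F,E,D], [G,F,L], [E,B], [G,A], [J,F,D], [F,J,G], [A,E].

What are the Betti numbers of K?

Order the vertices as A < B < D < E < F < G < J < L. Listing each simplex with vertices in this order, K has dimension 2 with simplices:

  0-simplices (8): A, B, D, E, F, G, J, L
  1-simplices (15): AE, AG, BE, BG, BJ, BL, DE, DF, DJ, EF, FG, FJ, FL, GJ, GL
  2-simplices (6): BGJ, BGL, DEF, DFJ, FGJ, FGL

Hence C_0 ≅ Z^8, C_1 ≅ Z^15, C_2 ≅ Z^6.

The boundary map ∂_1: C_1 → C_0 sends each edge [p,q] (with p < q) to q − p.
The resulting 8×15 matrix has rank 7, and its Smith normal form has invariant factors (1,1,1,1,1,1,1).

∂_2: C_2 → C_1 sends each 2-simplex [p,q,r] to [q,r] − [p,r] + [p,q]. For instance
  ∂BGJ = GJ − BJ + BG,
  ∂DFJ = FJ − DJ + DF.
This gives a 15×6 integer matrix of rank 6; reducing to Smith normal form yields diagonal entries (1,1,1,1,1,1).

Computing H_k = (kernel of ∂_k) / (image of ∂_{k+1}):

  H_0: rank C_0 − rank ∂_1 = 8 − 7 = 1, and the invariant factors of ∂_1 are all 1, so H_0 ≅ Z.
  H_1: rank ker ∂_1 − rank ∂_2 = (15 − 7) − 6 = 2, and the invariant factors of ∂_2 are all 1, so H_1 ≅ Z^2.
  H_2: rank ker ∂_2 − rank ∂_3 = (6 − 6) − 0 = 0, and there is no ∂_3, so H_2 ≅ 0.

As a check, the Euler characteristic is 8 − 15 + 6 = -1, which agrees with 1 − 2 + 0 = -1.

Hence the Betti numbers are b_0 = 1, b_1 = 2, b_2 = 0.

b_0 = 1, b_1 = 2, b_2 = 0.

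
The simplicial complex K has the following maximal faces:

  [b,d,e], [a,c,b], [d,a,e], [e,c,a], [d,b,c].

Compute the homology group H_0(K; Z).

H_0 = Z.

Order the vertices as a < b < c < d < e. Listing each simplex with vertices in this order, K has dimension 2 with simplices:

  0-simplices (5): a, b, c, d, e
  1-simplices (10): ab, ac, ad, ae, bc, bd, be, cd, ce, de
  2-simplices (5): abc, ace, ade, bcd, bde

Hence C_0 ≅ Z^5, C_1 ≅ Z^10, C_2 ≅ Z^5.

∂_1: C_1 → C_0 is given by ∂[p,q] = [q] − [p]. For instance
  ∂be = e − b.
The resulting 5×10 matrix has rank 4, and its Smith normal form has invariant factors (1,1,1,1).

Boundary ∂_2: C_2 → C_1 acts by ∂[p,q,r] = [q,r] − [p,r] + [p,q]. For instance
  ∂abc = bc − ac + ab,
  ∂bcd = cd − bd + bc.
The 10×5 boundary matrix has rank 5 and Smith normal form diag(1,1,1,1,1).

From H_k ≅ ker(∂_k) / im(∂_{k+1}) we obtain:

  H_0: rank C_0 − rank ∂_1 = 5 − 4 = 1, and the invariant factors of ∂_1 are all 1, so H_0 = Z.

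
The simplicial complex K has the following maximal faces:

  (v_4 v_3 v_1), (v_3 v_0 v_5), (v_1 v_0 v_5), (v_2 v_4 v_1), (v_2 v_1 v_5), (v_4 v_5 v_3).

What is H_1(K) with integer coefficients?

H_1 ≅ Z.

Order the vertices as v_0 < v_1 < v_2 < v_3 < v_4 < v_5. Listing each simplex with vertices in this order, K has dimension 2 with simplices:

  0-simplices (6): [v_0], [v_1], [v_2], [v_3], [v_4], [v_5]
  1-simplices (12): [v_0,v_1], [v_0,v_3], [v_0,v_5], [v_1,v_2], [v_1,v_3], [v_1,v_4], [v_1,v_5], [v_2,v_4], [v_2,v_5], [v_3,v_4], [v_3,v_5], [v_4,v_5]
  2-simplices (6): [v_0,v_1,v_5], [v_0,v_3,v_5], [v_1,v_2,v_4], [v_1,v_2,v_5], [v_1,v_3,v_4], [v_3,v_4,v_5]

so the chain groups are C_0 ≅ Z^6, C_1 ≅ Z^12, C_2 ≅ Z^6.

The boundary map ∂_1: C_1 → C_0 sends each edge [p,q] (with p < q) to q − p. For instance
  ∂[v_2,v_4] = [v_4] − [v_2].
As a 6×12 matrix over Z this has rank 5, with invariant factors (1,1,1,1,1).

The boundary map ∂_2: C_2 → C_1 sends each 2-simplex [p,q,r] to [q,r] − [p,r] + [p,q]. For instance
  ∂[v_3,v_4,v_5] = [v_4,v_5] − [v_3,v_5] + [v_3,v_4],
  ∂[v_0,v_1,v_5] = [v_1,v_5] − [v_0,v_5] + [v_0,v_1].
As a 12×6 matrix over Z this has rank 6, with invariant factors (1,1,1,1,1,1).

Computing H_k = (kernel of ∂_k) / (image of ∂_{k+1}):

  H_1: rank ker ∂_1 − rank ∂_2 = (12 − 5) − 6 = 1, and the invariant factors of ∂_2 are all 1, so H_1 ≅ Z.

(K is a triangulation of the cylinder S^1 x I.)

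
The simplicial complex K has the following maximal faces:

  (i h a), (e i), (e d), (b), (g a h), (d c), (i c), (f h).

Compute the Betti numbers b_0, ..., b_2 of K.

b_0 = 2, b_1 = 1, b_2 = 0.

Order the vertices as a < b < c < d < e < f < g < h < i. Listing each simplex with vertices in this order, K has dimension 2 with simplices:

  0-simplices (9): a, b, c, d, e, f, g, h, i
  1-simplices (10): ag, ah, ai, cd, ci, de, ei, fh, gh, hi
  2-simplices (2): agh, ahi

Hence C_0 ≅ Z^9, C_1 ≅ Z^10, C_2 ≅ Z^2.

Boundary ∂_1: C_1 → C_0 sends each edge [p,q] (with p < q) to q − p.
This gives a 9×10 integer matrix of rank 7; reducing to Smith normal form yields diagonal entries (1,1,1,1,1,1,1).

Boundary ∂_2: C_2 → C_1 sends each 2-simplex [p,q,r] to [q,r] − [p,r] + [p,q]. For instance
  ∂ahi = hi − ai + ah,
  ∂agh = gh − ah + ag.
As a 10×2 matrix over Z this has rank 2, with invariant factors (1,1).

Computing H_k = (kernel of ∂_k) / (image of ∂_{k+1}):

  H_0: rank C_0 − rank ∂_1 = 9 − 7 = 2, and the invariant factors of ∂_1 are all 1, so H_0 ≅ Z^2.
  H_1: rank ker ∂_1 − rank ∂_2 = (10 − 7) − 2 = 1, and the invariant factors of ∂_2 are all 1, so H_1 ≅ Z.
  H_2: rank ker ∂_2 − rank ∂_3 = (2 − 2) − 0 = 0, and there is no ∂_3, so H_2 ≅ 0.

Hence the Betti numbers are b_0 = 2, b_1 = 1, b_2 = 0.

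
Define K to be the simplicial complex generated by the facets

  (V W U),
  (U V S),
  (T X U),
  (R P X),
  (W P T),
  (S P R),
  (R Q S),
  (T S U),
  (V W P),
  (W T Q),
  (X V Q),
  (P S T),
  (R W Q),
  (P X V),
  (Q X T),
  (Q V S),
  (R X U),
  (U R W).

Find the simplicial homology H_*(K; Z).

Order the vertices as P < Q < R < S < T < U < V < W < X. Listing each simplex with vertices in this order, K has dimension 2 with simplices:

  0-simplices (9): P, Q, R, S, T, U, V, W, X
  1-simplices (27): PR, PS, PT, PV, PW, PX, QR, QS, QT, QV, QW, QX, RS, RU, RW, RX, ST, SU, SV, TU, TW, TX, UV, UW, UX, VW, VX
  2-simplices (18): PRS, PRX, PST, PTW, PVW, PVX, QRS, QRW, QSV, QTW, QTX, QVX, RUW, RUX, STU, SUV, TUX, UVW

so the chain groups are C_0 ≅ Z^9, C_1 ≅ Z^27, C_2 ≅ Z^18.

∂_1: C_1 → C_0 maps an edge to its endpoints' difference, ∂[p,q] = q − p. For instance
  ∂QS = S − Q.
The resulting 9×27 matrix has rank 8, and its Smith normal form has invariant factors (1,1,1,1,1,1,1,1).

∂_2: C_2 → C_1 acts by ∂[p,q,r] = [q,r] − [p,r] + [p,q]. For instance
  ∂RUW = UW − RW + RU,
  ∂QTX = TX − QX + QT.
This gives a 27×18 integer matrix of rank 17; reducing to Smith normal form yields diagonal entries (1,1,1,1,1,1,1,1,1,1,1,1,1,1,1,1,1).

Computing H_k = (kernel of ∂_k) / (image of ∂_{k+1}):

  H_0: rank C_0 − rank ∂_1 = 9 − 8 = 1, and the invariant factors of ∂_1 are all 1, so H_0 = Z.
  H_1: rank ker ∂_1 − rank ∂_2 = (27 − 8) − 17 = 2, and the invariant factors of ∂_2 are all 1, so H_1 = Z^2.
  H_2: rank ker ∂_2 − rank ∂_3 = (18 − 17) − 0 = 1, and there is no ∂_3, so H_2 = Z.

H_0 ≅ Z,  H_1 ≅ Z^2,  H_2 ≅ Z.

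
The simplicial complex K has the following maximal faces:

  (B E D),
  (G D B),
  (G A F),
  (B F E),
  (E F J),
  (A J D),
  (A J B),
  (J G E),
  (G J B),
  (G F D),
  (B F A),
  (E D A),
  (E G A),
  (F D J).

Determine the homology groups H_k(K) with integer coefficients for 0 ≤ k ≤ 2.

K has 7 vertices, 21 edges, 14 triangles.
rank ∂_0 = 0, rank ∂_1 = 6 ⇒ b_0 = 7 − 0 − 6 = 1; all invariant factors of ∂_1 are 1 so no torsion. So H_0 ≅ Z.
rank ∂_1 = 6, rank ∂_2 = 13 ⇒ b_1 = 21 − 6 − 13 = 2; all invariant factors of ∂_2 are 1 so no torsion. So H_1 ≅ Z^2.
rank ∂_2 = 13, rank ∂_3 = 0 ⇒ b_2 = 14 − 13 − 0 = 1. So H_2 ≅ Z.

H_0 ≅ Z,  H_1 ≅ Z^2,  H_2 ≅ Z.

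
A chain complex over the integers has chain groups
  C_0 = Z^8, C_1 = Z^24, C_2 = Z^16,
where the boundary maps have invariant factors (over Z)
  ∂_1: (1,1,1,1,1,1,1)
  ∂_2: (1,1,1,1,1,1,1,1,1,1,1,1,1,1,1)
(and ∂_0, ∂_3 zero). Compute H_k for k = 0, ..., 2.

H_0 = Z,  H_1 = Z^2,  H_2 = Z.

H_0: b_0 = 8 − 0 − 7 = 1; torsion from ∂_1 factors > 1: none. So H_0 = Z.
H_1: b_1 = 24 − 7 − 15 = 2; torsion from ∂_2 factors > 1: none. So H_1 = Z^2.
H_2: b_2 = 16 − 15 − 0 = 1; torsion from ∂_3 factors > 1: none. So H_2 = Z.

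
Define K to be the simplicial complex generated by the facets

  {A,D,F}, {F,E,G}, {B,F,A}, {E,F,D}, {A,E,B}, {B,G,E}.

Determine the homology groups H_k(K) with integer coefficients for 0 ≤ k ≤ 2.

Fix the vertex order A < B < D < E < F < G and write every simplex with vertices in increasing order. Then dim K = 2 and the simplices of K are:

  0-simplices (6): A, B, D, E, F, G
  1-simplices (12): AB, AD, AE, AF, BE, BF, BG, DE, DF, EF, EG, FG
  2-simplices (6): ABE, ABF, ADF, BEG, DEF, EFG

so the chain groups are C_0 ≅ Z^6, C_1 ≅ Z^12, C_2 ≅ Z^6.

∂_1: C_1 → C_0 is given by ∂[p,q] = [q] − [p].
The 6×12 boundary matrix has rank 5 and Smith normal form diag(1,1,1,1,1).

Boundary ∂_2: C_2 → C_1 maps a triangle to the signed sum of its edges. For instance
  ∂ABF = BF − AF + AB,
  ∂EFG = FG − EG + EF.
The resulting 12×6 matrix has rank 6, and its Smith normal form has invariant factors (1,1,1,1,1,1).

Now H_k = ker ∂_k / im ∂_{k+1}, so:

  H_0: rank C_0 − rank ∂_1 = 6 − 5 = 1, and the invariant factors of ∂_1 are all 1, so H_0 = Z.
  H_1: rank ker ∂_1 − rank ∂_2 = (12 − 5) − 6 = 1, and the invariant factors of ∂_2 are all 1, so H_1 = Z.
  H_2: rank ker ∂_2 − rank ∂_3 = (6 − 6) − 0 = 0, and there is no ∂_3, so H_2 = 0.

H_0 ≅ Z,  H_1 ≅ Z,  H_2 = 0.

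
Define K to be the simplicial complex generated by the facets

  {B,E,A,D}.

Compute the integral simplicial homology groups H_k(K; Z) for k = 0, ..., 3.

H_0 ≅ Z,  H_1 = 0,  H_2 = 0,  H_3 = 0.

Take the total order A < B < D < E on the vertex set. Then K (dimension 3) consists of the simplices:

  0-simplices (4): A, B, D, E
  1-simplices (6): AB, AD, AE, BD, BE, DE
  2-simplices (4): ABD, ABE, ADE, BDE
  3-simplices (1): ABDE

so the chain groups are C_0 ≅ Z^4, C_1 ≅ Z^6, C_2 ≅ Z^4, C_3 ≅ Z^1.

Boundary ∂_1: C_1 → C_0 sends each edge [p,q] (with p < q) to q − p. For instance
  ∂AD = D − A.
The resulting 4×6 matrix has rank 3, and its Smith normal form has invariant factors (1,1,1).

The boundary map ∂_2: C_2 → C_1 sends each 2-simplex [p,q,r] to [q,r] − [p,r] + [p,q]. For instance
  ∂ADE = DE − AE + AD,
  ∂BDE = DE − BE + BD.
The 6×4 boundary matrix has rank 3 and Smith normal form diag(1,1,1).

The boundary map ∂_3: C_3 → C_2 sends each 3-simplex σ to the alternating sum Σ_i (−1)^i (σ with its i-th vertex removed). For instance
  ∂ABDE = BDE − ADE + ABE − ABD.
The 4×1 boundary matrix has rank 1 and Smith normal form diag(1).

Now H_k = ker ∂_k / im ∂_{k+1}, so:

  H_0: rank C_0 − rank ∂_1 = 4 − 3 = 1, and the invariant factors of ∂_1 are all 1, so H_0 = Z.
  H_1: rank ker ∂_1 − rank ∂_2 = (6 − 3) − 3 = 0, and the invariant factors of ∂_2 are all 1, so H_1 = 0.
  H_2: rank ker ∂_2 − rank ∂_3 = (4 − 3) − 1 = 0, and the invariant factors of ∂_3 are all 1, so H_2 = 0.
  H_3: rank ker ∂_3 − rank ∂_4 = (1 − 1) − 0 = 0, and there is no ∂_4, so H_3 = 0.

(K is a triangulation of the 3-simplex.)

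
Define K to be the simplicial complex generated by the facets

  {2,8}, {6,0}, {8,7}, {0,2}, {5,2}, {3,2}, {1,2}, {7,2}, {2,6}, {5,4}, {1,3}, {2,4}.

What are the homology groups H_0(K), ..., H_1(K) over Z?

H_0 ≅ Z,  H_1 ≅ Z^4.

Order the vertices as 0 < 1 < 2 < 3 < 4 < 5 < 6 < 7 < 8. Listing each simplex with vertices in this order, K has dimension 1 with simplices:

  0-simplices (9): [0], [1], [2], [3], [4], [5], [6], [7], [8]
  1-simplices (12): [0,2], [0,6], [1,2], [1,3], [2,3], [2,4], [2,5], [2,6], [2,7], [2,8], [4,5], [7,8]

Hence C_0 ≅ Z^9, C_1 ≅ Z^12.

Boundary ∂_1: C_1 → C_0 is given by ∂[p,q] = [q] − [p]. For instance
  ∂[1,3] = [3] − [1].
As a 9×12 matrix over Z this has rank 8, with invariant factors (1,1,1,1,1,1,1,1).

Now H_k = ker ∂_k / im ∂_{k+1}, so:

  H_0: rank C_0 − rank ∂_1 = 9 − 8 = 1, and the invariant factors of ∂_1 are all 1, so H_0 = Z.
  H_1: rank ker ∂_1 − rank ∂_2 = (12 − 8) − 0 = 4, and there is no ∂_2, so H_1 = Z^4.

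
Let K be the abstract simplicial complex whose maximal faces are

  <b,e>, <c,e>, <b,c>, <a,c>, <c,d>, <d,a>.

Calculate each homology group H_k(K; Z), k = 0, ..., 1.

H_0 ≅ Z,  H_1 ≅ Z^2.

Order the vertices as a < b < c < d < e. Listing each simplex with vertices in this order, K has dimension 1 with simplices:

  0-simplices (5): a, b, c, d, e
  1-simplices (6): ac, ad, bc, be, cd, ce

giving chain groups C_0 ≅ Z^5, C_1 ≅ Z^6.

The boundary map ∂_1: C_1 → C_0 is given by ∂[p,q] = [q] − [p]. For instance
  ∂ce = e − c.
As a 5×6 matrix over Z this has rank 4, with invariant factors (1,1,1,1).

Now H_k = ker ∂_k / im ∂_{k+1}, so:

  H_0: rank C_0 − rank ∂_1 = 5 − 4 = 1, and the invariant factors of ∂_1 are all 1, so H_0 ≅ Z.
  H_1: rank ker ∂_1 − rank ∂_2 = (6 − 4) − 0 = 2, and there is no ∂_2, so H_1 ≅ Z^2.

As a check, the Euler characteristic is 5 − 6 = -1, which agrees with 1 − 2 = -1.
(K is a triangulation of a wedge of 2 circles.)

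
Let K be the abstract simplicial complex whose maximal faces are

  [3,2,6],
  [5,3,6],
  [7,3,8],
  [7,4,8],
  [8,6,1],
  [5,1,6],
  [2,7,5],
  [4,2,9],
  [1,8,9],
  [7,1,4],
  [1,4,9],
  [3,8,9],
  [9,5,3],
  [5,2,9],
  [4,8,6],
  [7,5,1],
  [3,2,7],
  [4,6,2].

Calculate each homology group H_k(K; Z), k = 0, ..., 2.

Fix the vertex order 1 < 2 < 3 < 4 < 5 < 6 < 7 < 8 < 9 and write every simplex with vertices in increasing order. Then dim K = 2 and the simplices of K are:

  0-simplices (9): [1], [2], [3], [4], [5], [6], [7], [8], [9]
  1-simplices (27): (27 of them)
  2-simplices (18): [1,4,7], [1,4,9], [1,5,6], [1,5,7], [1,6,8], [1,8,9], [2,3,6], [2,3,7], [2,4,6], [2,4,9], [2,5,7], [2,5,9], [3,5,6], [3,5,9], [3,7,8], [3,8,9], [4,6,8], [4,7,8]

giving chain groups C_0 ≅ Z^9, C_1 ≅ Z^27, C_2 ≅ Z^18.

Boundary ∂_1: C_1 → C_0 maps an edge to its endpoints' difference, ∂[p,q] = q − p. For instance
  ∂[2,7] = [7] − [2].
This gives a 9×27 integer matrix of rank 8; reducing to Smith normal form yields diagonal entries (1,1,1,1,1,1,1,1).

Boundary ∂_2: C_2 → C_1 sends each 2-simplex [p,q,r] to [q,r] − [p,r] + [p,q]. For instance
  ∂[2,4,6] = [4,6] − [2,6] + [2,4],
  ∂[2,5,7] = [5,7] − [2,7] + [2,5].
The resulting 27×18 matrix has rank 18, and its Smith normal form has invariant factors (1,1,1,1,1,1,1,1,1,1,1,1,1,1,1,1,1,2).

Computing H_k = (kernel of ∂_k) / (image of ∂_{k+1}):

  H_0: rank C_0 − rank ∂_1 = 9 − 8 = 1, and the invariant factors of ∂_1 are all 1, so H_0 ≅ Z.
  H_1: rank ker ∂_1 − rank ∂_2 = (27 − 8) − 18 = 1, and ∂_2 has invariant factor 2 > 1, so H_1 ≅ Z ⊕ Z/2.
  H_2: rank ker ∂_2 − rank ∂_3 = (18 − 18) − 0 = 0, and there is no ∂_3, so H_2 ≅ 0.

H_0 = Z,  H_1 = Z ⊕ Z/2,  H_2 = 0.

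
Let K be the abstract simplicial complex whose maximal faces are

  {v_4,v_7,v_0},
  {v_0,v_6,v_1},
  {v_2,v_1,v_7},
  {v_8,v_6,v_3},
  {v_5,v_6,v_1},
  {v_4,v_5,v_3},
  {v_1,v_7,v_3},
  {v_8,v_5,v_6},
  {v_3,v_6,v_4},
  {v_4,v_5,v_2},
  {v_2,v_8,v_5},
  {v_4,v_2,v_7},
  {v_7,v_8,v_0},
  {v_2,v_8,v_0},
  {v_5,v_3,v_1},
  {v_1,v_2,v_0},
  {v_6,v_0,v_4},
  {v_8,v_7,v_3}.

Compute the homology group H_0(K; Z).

H_0 ≅ Z.

Take the total order v_0 < v_1 < v_2 < v_3 < v_4 < v_5 < v_6 < v_7 < v_8 on the vertex set. Then K (dimension 2) consists of the simplices:

  0-simplices (9): [v_0], [v_1], [v_2], [v_3], [v_4], [v_5], [v_6], [v_7], [v_8]
  1-simplices (27): (27 of them)
  2-simplices (18): (18 of them)

giving chain groups C_0 ≅ Z^9, C_1 ≅ Z^27, C_2 ≅ Z^18.

∂_1: C_1 → C_0 maps an edge to its endpoints' difference, ∂[p,q] = q − p.
The resulting 9×27 matrix has rank 8, and its Smith normal form has invariant factors (1,1,1,1,1,1,1,1).

Boundary ∂_2: C_2 → C_1 maps a triangle to the signed sum of its edges. For instance
  ∂[v_1,v_5,v_6] = [v_5,v_6] − [v_1,v_6] + [v_1,v_5],
  ∂[v_0,v_4,v_6] = [v_4,v_6] − [v_0,v_6] + [v_0,v_4].
This gives a 27×18 integer matrix of rank 18; reducing to Smith normal form yields diagonal entries (1,1,1,1,1,1,1,1,1,1,1,1,1,1,1,1,1,2).

From H_k ≅ ker(∂_k) / im(∂_{k+1}) we obtain:

  H_0: rank C_0 − rank ∂_1 = 9 − 8 = 1, and the invariant factors of ∂_1 are all 1, so H_0 = Z.

(K is a triangulation of the Klein bottle.)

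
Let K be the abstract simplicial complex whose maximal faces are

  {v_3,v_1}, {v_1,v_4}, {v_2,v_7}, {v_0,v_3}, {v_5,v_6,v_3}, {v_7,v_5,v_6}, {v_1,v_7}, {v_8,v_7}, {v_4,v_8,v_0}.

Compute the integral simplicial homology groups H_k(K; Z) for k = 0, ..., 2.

Fix the vertex order v_0 < v_1 < v_2 < v_3 < v_4 < v_5 < v_6 < v_7 < v_8 and write every simplex with vertices in increasing order. Then dim K = 2 and the simplices of K are:

  0-simplices (9): [v_0], [v_1], [v_2], [v_3], [v_4], [v_5], [v_6], [v_7], [v_8]
  1-simplices (14): [v_0,v_3], [v_0,v_4], [v_0,v_8], [v_1,v_3], [v_1,v_4], [v_1,v_7], [v_2,v_7], [v_3,v_5], [v_3,v_6], [v_4,v_8], [v_5,v_6], [v_5,v_7], [v_6,v_7], [v_7,v_8]
  2-simplices (3): [v_0,v_4,v_8], [v_3,v_5,v_6], [v_5,v_6,v_7]

so the chain groups are C_0 ≅ Z^9, C_1 ≅ Z^14, C_2 ≅ Z^3.

Boundary ∂_1: C_1 → C_0 sends each edge [p,q] (with p < q) to q − p.
The resulting 9×14 matrix has rank 8, and its Smith normal form has invariant factors (1,1,1,1,1,1,1,1).

The boundary map ∂_2: C_2 → C_1 acts by ∂[p,q,r] = [q,r] − [p,r] + [p,q]. For instance
  ∂[v_0,v_4,v_8] = [v_4,v_8] − [v_0,v_8] + [v_0,v_4],
  ∂[v_5,v_6,v_7] = [v_6,v_7] − [v_5,v_7] + [v_5,v_6].
This gives a 14×3 integer matrix of rank 3; reducing to Smith normal form yields diagonal entries (1,1,1).

Reading off H_k = ker ∂_k / im ∂_{k+1}:

  H_0: rank C_0 − rank ∂_1 = 9 − 8 = 1, and the invariant factors of ∂_1 are all 1, so H_0 = Z.
  H_1: rank ker ∂_1 − rank ∂_2 = (14 − 8) − 3 = 3, and the invariant factors of ∂_2 are all 1, so H_1 = Z^3.
  H_2: rank ker ∂_2 − rank ∂_3 = (3 − 3) − 0 = 0, and there is no ∂_3, so H_2 = 0.

H_0 ≅ Z,  H_1 ≅ Z^3,  H_2 = 0.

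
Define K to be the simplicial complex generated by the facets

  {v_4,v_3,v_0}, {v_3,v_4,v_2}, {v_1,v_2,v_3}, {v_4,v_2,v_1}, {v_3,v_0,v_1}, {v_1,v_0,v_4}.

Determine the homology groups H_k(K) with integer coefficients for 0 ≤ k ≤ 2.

H_0 ≅ Z,  H_1 = 0,  H_2 ≅ Z.

We work with the vertex ordering v_0 < v_1 < v_2 < v_3 < v_4. The simplices of K, each written with vertices in increasing order, are:

  0-simplices (5): [v_0], [v_1], [v_2], [v_3], [v_4]
  1-simplices (9): [v_0,v_1], [v_0,v_3], [v_0,v_4], [v_1,v_2], [v_1,v_3], [v_1,v_4], [v_2,v_3], [v_2,v_4], [v_3,v_4]
  2-simplices (6): [v_0,v_1,v_3], [v_0,v_1,v_4], [v_0,v_3,v_4], [v_1,v_2,v_3], [v_1,v_2,v_4], [v_2,v_3,v_4]

giving chain groups C_0 ≅ Z^5, C_1 ≅ Z^9, C_2 ≅ Z^6.

The boundary map ∂_1: C_1 → C_0 is given by ∂[p,q] = [q] − [p]. For instance
  ∂[v_2,v_4] = [v_4] − [v_2].
As a 5×9 matrix over Z this has rank 4, with invariant factors (1,1,1,1).

∂_2: C_2 → C_1 maps a triangle to the signed sum of its edges. For instance
  ∂[v_2,v_3,v_4] = [v_3,v_4] − [v_2,v_4] + [v_2,v_3],
  ∂[v_0,v_1,v_3] = [v_1,v_3] − [v_0,v_3] + [v_0,v_1].
The resulting 9×6 matrix has rank 5, and its Smith normal form has invariant factors (1,1,1,1,1).

From H_k ≅ ker(∂_k) / im(∂_{k+1}) we obtain:

  H_0: rank C_0 − rank ∂_1 = 5 − 4 = 1, and the invariant factors of ∂_1 are all 1, so H_0 ≅ Z.
  H_1: rank ker ∂_1 − rank ∂_2 = (9 − 4) − 5 = 0, and the invariant factors of ∂_2 are all 1, so H_1 ≅ 0.
  H_2: rank ker ∂_2 − rank ∂_3 = (6 − 5) − 0 = 1, and there is no ∂_3, so H_2 ≅ Z.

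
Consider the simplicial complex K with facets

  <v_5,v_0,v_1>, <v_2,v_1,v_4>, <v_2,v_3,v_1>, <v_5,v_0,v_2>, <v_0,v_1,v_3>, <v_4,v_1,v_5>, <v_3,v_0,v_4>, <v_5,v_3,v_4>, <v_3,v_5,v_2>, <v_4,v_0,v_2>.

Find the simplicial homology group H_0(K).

Fix the vertex order v_0 < v_1 < v_2 < v_3 < v_4 < v_5 and write every simplex with vertices in increasing order. Then dim K = 2 and the simplices of K are:

  0-simplices (6): [v_0], [v_1], [v_2], [v_3], [v_4], [v_5]
  1-simplices (15): (15 of them)
  2-simplices (10): [v_0,v_1,v_3], [v_0,v_1,v_5], [v_0,v_2,v_4], [v_0,v_2,v_5], [v_0,v_3,v_4], [v_1,v_2,v_3], [v_1,v_2,v_4], [v_1,v_4,v_5], [v_2,v_3,v_5], [v_3,v_4,v_5]

so the chain groups are C_0 ≅ Z^6, C_1 ≅ Z^15, C_2 ≅ Z^10.

Boundary ∂_1: C_1 → C_0 is given by ∂[p,q] = [q] − [p].
The 6×15 boundary matrix has rank 5 and Smith normal form diag(1,1,1,1,1).

∂_2: C_2 → C_1 sends each 2-simplex [p,q,r] to [q,r] − [p,r] + [p,q]. For instance
  ∂[v_3,v_4,v_5] = [v_4,v_5] − [v_3,v_5] + [v_3,v_4],
  ∂[v_0,v_3,v_4] = [v_3,v_4] − [v_0,v_4] + [v_0,v_3].
The 15×10 boundary matrix has rank 10 and Smith normal form diag(1,1,1,1,1,1,1,1,1,2).

Computing H_k = (kernel of ∂_k) / (image of ∂_{k+1}):

  H_0: rank C_0 − rank ∂_1 = 6 − 5 = 1, and the invariant factors of ∂_1 are all 1, so H_0 ≅ Z.

(K is a triangulation of the real projective plane RP^2.)

H_0 = Z.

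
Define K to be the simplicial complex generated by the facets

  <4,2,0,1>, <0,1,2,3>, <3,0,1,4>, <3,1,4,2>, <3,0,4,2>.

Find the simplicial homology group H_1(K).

Fix the vertex order 0 < 1 < 2 < 3 < 4 and write every simplex with vertices in increasing order. Then dim K = 3 and the simplices of K are:

  0-simplices (5): [0], [1], [2], [3], [4]
  1-simplices (10): [0,1], [0,2], [0,3], [0,4], [1,2], [1,3], [1,4], [2,3], [2,4], [3,4]
  2-simplices (10): [0,1,2], [0,1,3], [0,1,4], [0,2,3], [0,2,4], [0,3,4], [1,2,3], [1,2,4], [1,3,4], [2,3,4]
  3-simplices (5): [0,1,2,3], [0,1,2,4], [0,1,3,4], [0,2,3,4], [1,2,3,4]

giving chain groups C_0 ≅ Z^5, C_1 ≅ Z^10, C_2 ≅ Z^10, C_3 ≅ Z^5.

∂_1: C_1 → C_0 is given by ∂[p,q] = [q] − [p].
The resulting 5×10 matrix has rank 4, and its Smith normal form has invariant factors (1,1,1,1).

∂_2: C_2 → C_1 acts by ∂[p,q,r] = [q,r] − [p,r] + [p,q]. For instance
  ∂[2,3,4] = [3,4] − [2,4] + [2,3],
  ∂[0,2,4] = [2,4] − [0,4] + [0,2].
The 10×10 boundary matrix has rank 6 and Smith normal form diag(1,1,1,1,1,1).

∂_3: C_3 → C_2 sends each 3-simplex σ to the alternating sum Σ_i (−1)^i (σ with its i-th vertex removed). For instance
  ∂[1,2,3,4] = [2,3,4] − [1,3,4] + [1,2,4] − [1,2,3],
  ∂[0,1,2,3] = [1,2,3] − [0,2,3] + [0,1,3] − [0,1,2].
This gives a 10×5 integer matrix of rank 4; reducing to Smith normal form yields diagonal entries (1,1,1,1).

Reading off H_k = ker ∂_k / im ∂_{k+1}:

  H_1: rank ker ∂_1 − rank ∂_2 = (10 − 4) − 6 = 0, and the invariant factors of ∂_2 are all 1, so H_1 = 0.

H_1 ≅ 0.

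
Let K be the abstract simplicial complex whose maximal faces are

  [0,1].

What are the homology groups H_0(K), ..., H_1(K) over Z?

H_0 ≅ Z,  H_1 = 0.

Take the total order 0 < 1 on the vertex set. Then K (dimension 1) consists of the simplices:

  0-simplices (2): [0], [1]
  1-simplices (1): [0,1]

giving chain groups C_0 ≅ Z^2, C_1 ≅ Z^1.

Boundary ∂_1: C_1 → C_0 is given by ∂[p,q] = [q] − [p].
The resulting 2×1 matrix has rank 1, and its Smith normal form has invariant factors (1).

From H_k ≅ ker(∂_k) / im(∂_{k+1}) we obtain:

  H_0: rank C_0 − rank ∂_1 = 2 − 1 = 1, and the invariant factors of ∂_1 are all 1, so H_0 = Z.
  H_1: rank ker ∂_1 − rank ∂_2 = (1 − 1) − 0 = 0, and there is no ∂_2, so H_1 = 0.

As a check, the Euler characteristic is 2 − 1 = 1, which agrees with 1 − 0 = 1.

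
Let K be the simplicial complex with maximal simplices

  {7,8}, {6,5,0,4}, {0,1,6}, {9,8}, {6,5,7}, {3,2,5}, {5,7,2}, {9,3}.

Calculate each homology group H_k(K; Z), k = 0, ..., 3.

Fix the vertex order 0 < 1 < 2 < 3 < 4 < 5 < 6 < 7 < 8 < 9 and write every simplex with vertices in increasing order. Then dim K = 3 and the simplices of K are:

  0-simplices (10): [0], [1], [2], [3], [4], [5], [6], [7], [8], [9]
  1-simplices (17): [0,1], [0,4], [0,5], [0,6], [1,6], [2,3], [2,5], [2,7], [3,5], [3,9], [4,5], [4,6], [5,6], [5,7], [6,7], [7,8], [8,9]
  2-simplices (8): [0,1,6], [0,4,5], [0,4,6], [0,5,6], [2,3,5], [2,5,7], [4,5,6], [5,6,7]
  3-simplices (1): [0,4,5,6]

Hence C_0 ≅ Z^10, C_1 ≅ Z^17, C_2 ≅ Z^8, C_3 ≅ Z^1.

Boundary ∂_1: C_1 → C_0 is given by ∂[p,q] = [q] − [p].
The 10×17 boundary matrix has rank 9 and Smith normal form diag(1,1,1,1,1,1,1,1,1).

∂_2: C_2 → C_1 maps a triangle to the signed sum of its edges. For instance
  ∂[4,5,6] = [5,6] − [4,6] + [4,5],
  ∂[0,4,5] = [4,5] − [0,5] + [0,4].
The 17×8 boundary matrix has rank 7 and Smith normal form diag(1,1,1,1,1,1,1).

The boundary map ∂_3: C_3 → C_2 sends each 3-simplex σ to the alternating sum Σ_i (−1)^i (σ with its i-th vertex removed). For instance
  ∂[0,4,5,6] = [4,5,6] − [0,5,6] + [0,4,6] − [0,4,5].
The 8×1 boundary matrix has rank 1 and Smith normal form diag(1).

Now H_k = ker ∂_k / im ∂_{k+1}, so:

  H_0: rank C_0 − rank ∂_1 = 10 − 9 = 1, and the invariant factors of ∂_1 are all 1, so H_0 = Z.
  H_1: rank ker ∂_1 − rank ∂_2 = (17 − 9) − 7 = 1, and the invariant factors of ∂_2 are all 1, so H_1 = Z.
  H_2: rank ker ∂_2 − rank ∂_3 = (8 − 7) − 1 = 0, and the invariant factors of ∂_3 are all 1, so H_2 = 0.
  H_3: rank ker ∂_3 − rank ∂_4 = (1 − 1) − 0 = 0, and there is no ∂_4, so H_3 = 0.

H_0 = Z,  H_1 = Z,  H_2 = 0,  H_3 = 0.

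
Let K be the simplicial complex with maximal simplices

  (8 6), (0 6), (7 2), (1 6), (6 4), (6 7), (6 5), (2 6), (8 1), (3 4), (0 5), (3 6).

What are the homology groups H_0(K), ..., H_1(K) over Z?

H_0 = Z,  H_1 = Z^4.

Fix the vertex order 0 < 1 < 2 < 3 < 4 < 5 < 6 < 7 < 8 and write every simplex with vertices in increasing order. Then dim K = 1 and the simplices of K are:

  0-simplices (9): [0], [1], [2], [3], [4], [5], [6], [7], [8]
  1-simplices (12): [0,5], [0,6], [1,6], [1,8], [2,6], [2,7], [3,4], [3,6], [4,6], [5,6], [6,7], [6,8]

Hence C_0 ≅ Z^9, C_1 ≅ Z^12.

The boundary map ∂_1: C_1 → C_0 sends each edge [p,q] (with p < q) to q − p.
The 9×12 boundary matrix has rank 8 and Smith normal form diag(1,1,1,1,1,1,1,1).

Now H_k = ker ∂_k / im ∂_{k+1}, so:

  H_0: rank C_0 − rank ∂_1 = 9 − 8 = 1, and the invariant factors of ∂_1 are all 1, so H_0 ≅ Z.
  H_1: rank ker ∂_1 − rank ∂_2 = (12 − 8) − 0 = 4, and there is no ∂_2, so H_1 ≅ Z^4.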